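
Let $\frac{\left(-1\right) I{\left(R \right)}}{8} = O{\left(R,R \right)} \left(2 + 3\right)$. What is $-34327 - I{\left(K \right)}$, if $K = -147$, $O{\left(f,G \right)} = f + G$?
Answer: $-46087$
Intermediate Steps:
$O{\left(f,G \right)} = G + f$
$I{\left(R \right)} = - 80 R$ ($I{\left(R \right)} = - 8 \left(R + R\right) \left(2 + 3\right) = - 8 \cdot 2 R 5 = - 8 \cdot 10 R = - 80 R$)
$-34327 - I{\left(K \right)} = -34327 - \left(-80\right) \left(-147\right) = -34327 - 11760 = -46087$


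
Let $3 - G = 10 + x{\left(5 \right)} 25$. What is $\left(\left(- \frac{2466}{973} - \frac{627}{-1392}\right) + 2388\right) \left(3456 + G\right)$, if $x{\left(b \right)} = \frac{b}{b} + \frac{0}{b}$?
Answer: $\frac{230515293566}{28217} \approx 8.1694 \cdot 10^{6}$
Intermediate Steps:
$x{\left(b \right)} = 1$ ($x{\left(b \right)} = 1 + 0 = 1$)
$G = -32$ ($G = 3 - \left(10 + 1 \cdot 25\right) = 3 - \left(10 + 25\right) = 3 - 35 = -32$)
$\left(\left(- \frac{2466}{973} - \frac{627}{-1392}\right) + 2388\right) \left(3456 + G\right) = \left(\left(- \frac{2466}{973} - \frac{627}{-1392}\right) + 2388\right) \left(3456 - 32\right) = \left(\left(\left(-2466\right) \frac{1}{973} - - \frac{209}{464}\right) + 2388\right) 3424 = \left(\left(- \frac{2466}{973} + \frac{209}{464}\right) + 2388\right) 3424 = \left(- \frac{940867}{451472} + 2388\right) 3424 = \frac{1077174269}{451472} \cdot 3424 = \frac{230515293566}{28217}$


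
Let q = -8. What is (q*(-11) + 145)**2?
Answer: 54289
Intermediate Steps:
(q*(-11) + 145)**2 = (-8*(-11) + 145)**2 = (88 + 145)**2 = 233**2 = 54289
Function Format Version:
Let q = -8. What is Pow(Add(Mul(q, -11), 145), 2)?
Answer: 54289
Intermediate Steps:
Pow(Add(Mul(q, -11), 145), 2) = Pow(Add(Mul(-8, -11), 145), 2) = Pow(Add(88, 145), 2) = Pow(233, 2) = 54289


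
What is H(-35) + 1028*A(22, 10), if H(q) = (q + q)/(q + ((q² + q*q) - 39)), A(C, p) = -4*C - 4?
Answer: -112356323/1188 ≈ -94576.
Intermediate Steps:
A(C, p) = -4 - 4*C
H(q) = 2*q/(-39 + q + 2*q²) (H(q) = (2*q)/(q + ((q² + q²) - 39)) = (2*q)/(q + (2*q² - 39)) = (2*q)/(q + (-39 + 2*q²)) = (2*q)/(-39 + q + 2*q²) = 2*q/(-39 + q + 2*q²))
H(-35) + 1028*A(22, 10) = 2*(-35)/(-39 - 35 + 2*(-35)²) + 1028*(-4 - 4*22) = 2*(-35)/(-39 - 35 + 2*1225) + 1028*(-4 - 88) = 2*(-35)/(-39 - 35 + 2450) + 1028*(-92) = 2*(-35)/2376 - 94576 = 2*(-35)*(1/2376) - 94576 = -35/1188 - 94576 = -112356323/1188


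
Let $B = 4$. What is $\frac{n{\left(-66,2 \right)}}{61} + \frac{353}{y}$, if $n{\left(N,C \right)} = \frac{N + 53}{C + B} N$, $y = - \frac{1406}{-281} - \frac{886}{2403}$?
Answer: $\frac{14987547755}{190908772} \approx 78.506$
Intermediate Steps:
$y = \frac{3129652}{675243}$ ($y = \left(-1406\right) \left(- \frac{1}{281}\right) - \frac{886}{2403} = \frac{1406}{281} - \frac{886}{2403} = \frac{3129652}{675243} \approx 4.6348$)
$n{\left(N,C \right)} = \frac{N \left(53 + N\right)}{4 + C}$ ($n{\left(N,C \right)} = \frac{N + 53}{C + 4} N = \frac{53 + N}{4 + C} N = \frac{N \left(53 + N\right)}{4 + C}$)
$\frac{n{\left(-66,2 \right)}}{61} + \frac{353}{y} = \frac{\left(-66\right) \frac{1}{4 + 2} \left(53 - 66\right)}{61} + \frac{353}{\frac{3129652}{675243}} = \left(-66\right) \frac{1}{6} \left(-13\right) \frac{1}{61} + 353 \cdot \frac{675243}{3129652} = \left(-66\right) \frac{1}{6} \left(-13\right) \frac{1}{61} + \frac{238360779}{3129652} = 143 \cdot \frac{1}{61} + \frac{238360779}{3129652} = \frac{143}{61} + \frac{238360779}{3129652} = \frac{14987547755}{190908772}$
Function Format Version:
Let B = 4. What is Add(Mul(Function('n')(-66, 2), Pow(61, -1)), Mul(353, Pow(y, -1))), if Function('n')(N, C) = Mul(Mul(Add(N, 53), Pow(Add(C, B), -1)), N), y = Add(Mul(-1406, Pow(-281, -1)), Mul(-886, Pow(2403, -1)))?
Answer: Rational(14987547755, 190908772) ≈ 78.506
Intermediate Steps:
y = Rational(3129652, 675243) (y = Add(Mul(-1406, Rational(-1, 281)), Mul(-886, Rational(1, 2403))) = Add(Rational(1406, 281), Rational(-886, 2403)) = Rational(3129652, 675243) ≈ 4.6348)
Function('n')(N, C) = Mul(N, Pow(Add(4, C), -1), Add(53, N)) (Function('n')(N, C) = Mul(Mul(Add(N, 53), Pow(Add(C, 4), -1)), N) = Mul(Mul(Add(53, N), Pow(Add(4, C), -1)), N) = Mul(Mul(Pow(Add(4, C), -1), Add(53, N)), N) = Mul(N, Pow(Add(4, C), -1), Add(53, N)))
Add(Mul(Function('n')(-66, 2), Pow(61, -1)), Mul(353, Pow(y, -1))) = Add(Mul(Mul(-66, Pow(Add(4, 2), -1), Add(53, -66)), Pow(61, -1)), Mul(353, Pow(Rational(3129652, 675243), -1))) = Add(Mul(Mul(-66, Pow(6, -1), -13), Rational(1, 61)), Mul(353, Rational(675243, 3129652))) = Add(Mul(Mul(-66, Rational(1, 6), -13), Rational(1, 61)), Rational(238360779, 3129652)) = Add(Mul(143, Rational(1, 61)), Rational(238360779, 3129652)) = Add(Rational(143, 61), Rational(238360779, 3129652)) = Rational(14987547755, 190908772)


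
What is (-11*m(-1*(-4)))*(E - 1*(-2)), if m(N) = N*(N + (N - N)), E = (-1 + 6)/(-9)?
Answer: -2288/9 ≈ -254.22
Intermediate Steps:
E = -5/9 (E = 5*(-1/9) = -5/9 ≈ -0.55556)
m(N) = N**2 (m(N) = N*(N + 0) = N*N = N**2)
(-11*m(-1*(-4)))*(E - 1*(-2)) = (-11*(-1*(-4))**2)*(-5/9 - 1*(-2)) = (-11*4**2)*(-5/9 + 2) = -11*16*(13/9) = -176*13/9 = -2288/9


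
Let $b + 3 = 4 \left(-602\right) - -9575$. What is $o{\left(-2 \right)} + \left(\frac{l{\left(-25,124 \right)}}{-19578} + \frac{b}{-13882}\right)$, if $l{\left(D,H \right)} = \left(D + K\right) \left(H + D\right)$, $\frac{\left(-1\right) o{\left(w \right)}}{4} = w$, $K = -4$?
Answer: $\frac{345642133}{45296966} \approx 7.6306$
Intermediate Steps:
$o{\left(w \right)} = - 4 w$
$b = 7164$ ($b = -3 + \left(4 \left(-602\right) - -9575\right) = -3 + \left(-2408 + 9575\right) = -3 + 7167 = 7164$)
$l{\left(D,H \right)} = \left(-4 + D\right) \left(D + H\right)$ ($l{\left(D,H \right)} = \left(D - 4\right) \left(H + D\right) = \left(-4 + D\right) \left(D + H\right)$)
$o{\left(-2 \right)} + \left(\frac{l{\left(-25,124 \right)}}{-19578} + \frac{b}{-13882}\right) = \left(-4\right) \left(-2\right) + \left(\frac{\left(-25\right)^{2} - -100 - 496 - 3100}{-19578} + \frac{7164}{-13882}\right) = 8 + \left(\left(625 + 100 - 496 - 3100\right) \left(- \frac{1}{19578}\right) + 7164 \left(- \frac{1}{13882}\right)\right) = 8 - \frac{16733595}{45296966} = \frac{345642133}{45296966}$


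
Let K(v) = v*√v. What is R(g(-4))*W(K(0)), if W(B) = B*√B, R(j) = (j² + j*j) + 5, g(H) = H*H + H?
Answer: 0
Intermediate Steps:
K(v) = v^(3/2)
g(H) = H + H² (g(H) = H² + H = H + H²)
R(j) = 5 + 2*j² (R(j) = (j² + j²) + 5 = 2*j² + 5 = 5 + 2*j²)
W(B) = B^(3/2)
R(g(-4))*W(K(0)) = (5 + 2*(-4*(1 - 4))²)*(0^(3/2))^(3/2) = (5 + 2*(-4*(-3))²)*0^(3/2) = (5 + 2*12²)*0 = (5 + 2*144)*0 = (5 + 288)*0 = 293*0 = 0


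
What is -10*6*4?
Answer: -240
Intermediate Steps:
-10*6*4 = -60*4 = -240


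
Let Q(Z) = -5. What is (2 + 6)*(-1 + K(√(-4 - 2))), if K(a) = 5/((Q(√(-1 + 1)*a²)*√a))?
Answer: -8 + 4*6^(¾)*I^(3/2)/3 ≈ -11.614 + 3.6144*I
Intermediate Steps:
K(a) = -1/√a (K(a) = 5/((-5*√a)) = 5*(-1/(5*√a)) = -1/√a)
(2 + 6)*(-1 + K(√(-4 - 2))) = (2 + 6)*(-1 - 1/√(√(-4 - 2))) = 8*(-1 - 1/√(√(-6))) = 8*(-1 - 1/√(I*√6)) = 8*(-1 - 6^(¾)*(-I^(3/2))/6) = 8*(-1 + 6^(¾)*I^(3/2)/6) = -8 + 4*6^(¾)*I^(3/2)/3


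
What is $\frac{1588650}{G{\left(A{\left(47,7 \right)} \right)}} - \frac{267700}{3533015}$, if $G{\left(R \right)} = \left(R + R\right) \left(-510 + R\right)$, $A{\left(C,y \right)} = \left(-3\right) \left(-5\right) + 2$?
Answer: $- \frac{33042420395}{348355279} \approx -94.853$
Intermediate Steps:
$A{\left(C,y \right)} = 17$ ($A{\left(C,y \right)} = 15 + 2 = 17$)
$G{\left(R \right)} = 2 R \left(-510 + R\right)$
$\frac{1588650}{G{\left(A{\left(47,7 \right)} \right)}} - \frac{267700}{3533015} = \frac{1588650}{2 \cdot 17 \left(-510 + 17\right)} - \frac{267700}{3533015} = \frac{1588650}{2 \cdot 17 \left(-493\right)} - \frac{53540}{706603} = \frac{1588650}{-16762} - \frac{53540}{706603} = 1588650 \left(- \frac{1}{16762}\right) - \frac{53540}{706603} = - \frac{46725}{493} - \frac{53540}{706603} = - \frac{33042420395}{348355279}$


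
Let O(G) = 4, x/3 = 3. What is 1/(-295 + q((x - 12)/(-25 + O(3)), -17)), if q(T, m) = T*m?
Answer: -7/2082 ≈ -0.0033622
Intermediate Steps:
x = 9 (x = 3*3 = 9)
1/(-295 + q((x - 12)/(-25 + O(3)), -17)) = 1/(-295 + ((9 - 12)/(-25 + 4))*(-17)) = 1/(-295 - 3/(-21)*(-17)) = 1/(-295 - 3*(-1/21)*(-17)) = 1/(-295 + (⅐)*(-17)) = 1/(-295 - 17/7) = 1/(-2082/7) = -7/2082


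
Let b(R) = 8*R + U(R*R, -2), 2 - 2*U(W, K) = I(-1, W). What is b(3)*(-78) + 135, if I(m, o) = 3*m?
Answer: -1932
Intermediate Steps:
U(W, K) = 5/2 (U(W, K) = 1 - 3*(-1)/2 = 1 - 1/2*(-3) = 1 + 3/2 = 5/2)
b(R) = 5/2 + 8*R (b(R) = 8*R + 5/2 = 5/2 + 8*R)
b(3)*(-78) + 135 = (5/2 + 8*3)*(-78) + 135 = (5/2 + 24)*(-78) + 135 = (53/2)*(-78) + 135 = -2067 + 135 = -1932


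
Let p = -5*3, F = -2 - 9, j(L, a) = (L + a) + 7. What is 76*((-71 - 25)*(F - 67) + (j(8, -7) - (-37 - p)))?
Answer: 571368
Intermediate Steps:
j(L, a) = 7 + L + a
F = -11
p = -15
76*((-71 - 25)*(F - 67) + (j(8, -7) - (-37 - p))) = 76*((-71 - 25)*(-11 - 67) + ((7 + 8 - 7) - (-37 - 1*(-15)))) = 76*(-96*(-78) + (8 - (-37 + 15))) = 76*(7488 + (8 - 1*(-22))) = 76*(7488 + (8 + 22)) = 76*(7488 + 30) = 76*7518 = 571368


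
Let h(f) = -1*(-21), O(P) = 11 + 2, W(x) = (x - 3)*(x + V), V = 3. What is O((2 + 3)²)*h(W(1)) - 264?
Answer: 9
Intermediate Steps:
W(x) = (-3 + x)*(3 + x) (W(x) = (x - 3)*(x + 3) = (-3 + x)*(3 + x))
O(P) = 13
h(f) = 21
O((2 + 3)²)*h(W(1)) - 264 = 13*21 - 264 = 273 - 264 = 9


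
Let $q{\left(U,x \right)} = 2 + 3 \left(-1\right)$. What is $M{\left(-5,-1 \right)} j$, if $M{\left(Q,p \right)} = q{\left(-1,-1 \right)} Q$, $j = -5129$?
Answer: $-25645$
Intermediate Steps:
$q{\left(U,x \right)} = -1$ ($q{\left(U,x \right)} = 2 - 3 = -1$)
$M{\left(Q,p \right)} = - Q$
$M{\left(-5,-1 \right)} j = \left(-1\right) \left(-5\right) \left(-5129\right) = 5 \left(-5129\right) = -25645$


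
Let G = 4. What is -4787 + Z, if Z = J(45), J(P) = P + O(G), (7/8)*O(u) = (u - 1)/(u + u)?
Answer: -33191/7 ≈ -4741.6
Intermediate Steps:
O(u) = 4*(-1 + u)/(7*u) (O(u) = 8*((u - 1)/(u + u))/7 = 8*((-1 + u)/((2*u)))/7 = 8*((-1 + u)*(1/(2*u)))/7 = 8*((-1 + u)/(2*u))/7 = 4*(-1 + u)/(7*u))
J(P) = 3/7 + P (J(P) = P + (4/7)*(-1 + 4)/4 = P + (4/7)*(¼)*3 = P + 3/7 = 3/7 + P)
Z = 318/7 (Z = 3/7 + 45 = 318/7 ≈ 45.429)
-4787 + Z = -4787 + 318/7 = -33191/7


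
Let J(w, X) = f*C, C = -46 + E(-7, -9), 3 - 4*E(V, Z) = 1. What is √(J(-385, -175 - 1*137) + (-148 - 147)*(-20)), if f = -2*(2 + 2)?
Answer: 6*√174 ≈ 79.145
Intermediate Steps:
E(V, Z) = ½ (E(V, Z) = ¾ - ¼*1 = ¾ - ¼ = ½)
f = -8 (f = -2*4 = -8)
C = -91/2 (C = -46 + ½ = -91/2 ≈ -45.500)
J(w, X) = 364 (J(w, X) = -8*(-91/2) = 364)
√(J(-385, -175 - 1*137) + (-148 - 147)*(-20)) = √(364 + (-148 - 147)*(-20)) = √(364 - 295*(-20)) = √(364 + 5900) = √6264 = 6*√174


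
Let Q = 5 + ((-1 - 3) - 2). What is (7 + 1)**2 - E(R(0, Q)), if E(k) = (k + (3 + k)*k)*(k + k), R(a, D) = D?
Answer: 58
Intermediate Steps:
Q = -1 (Q = 5 + (-4 - 2) = 5 - 6 = -1)
E(k) = 2*k*(k + k*(3 + k)) (E(k) = (k + k*(3 + k))*(2*k) = 2*k*(k + k*(3 + k)))
(7 + 1)**2 - E(R(0, Q)) = (7 + 1)**2 - 2*(-1)**2*(4 - 1) = 8**2 - 2*3 = 64 - 1*6 = 64 - 6 = 58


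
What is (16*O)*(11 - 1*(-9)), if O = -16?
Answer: -5120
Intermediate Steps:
(16*O)*(11 - 1*(-9)) = (16*(-16))*(11 - 1*(-9)) = -256*(11 + 9) = -256*20 = -5120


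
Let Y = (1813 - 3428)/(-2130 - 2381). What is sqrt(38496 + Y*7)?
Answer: sqrt(783410758871)/4511 ≈ 196.21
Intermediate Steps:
Y = 1615/4511 (Y = -1615/(-4511) = -1615*(-1/4511) = 1615/4511 ≈ 0.35801)
sqrt(38496 + Y*7) = sqrt(38496 + (1615/4511)*7) = sqrt(38496 + 11305/4511) = sqrt(173666761/4511) = sqrt(783410758871)/4511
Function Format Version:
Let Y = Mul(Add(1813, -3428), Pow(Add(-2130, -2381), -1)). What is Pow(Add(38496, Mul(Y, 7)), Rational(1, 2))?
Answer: Mul(Rational(1, 4511), Pow(783410758871, Rational(1, 2))) ≈ 196.21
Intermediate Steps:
Y = Rational(1615, 4511) (Y = Mul(-1615, Pow(-4511, -1)) = Mul(-1615, Rational(-1, 4511)) = Rational(1615, 4511) ≈ 0.35801)
Pow(Add(38496, Mul(Y, 7)), Rational(1, 2)) = Pow(Add(38496, Mul(Rational(1615, 4511), 7)), Rational(1, 2)) = Pow(Add(38496, Rational(11305, 4511)), Rational(1, 2)) = Pow(Rational(173666761, 4511), Rational(1, 2)) = Mul(Rational(1, 4511), Pow(783410758871, Rational(1, 2)))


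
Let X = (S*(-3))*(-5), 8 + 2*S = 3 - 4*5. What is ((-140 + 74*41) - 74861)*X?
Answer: 26987625/2 ≈ 1.3494e+7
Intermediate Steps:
S = -25/2 (S = -4 + (3 - 4*5)/2 = -4 + (3 - 20)/2 = -4 + (1/2)*(-17) = -4 - 17/2 = -25/2 ≈ -12.500)
X = -375/2 (X = -25/2*(-3)*(-5) = (75/2)*(-5) = -375/2 ≈ -187.50)
((-140 + 74*41) - 74861)*X = ((-140 + 74*41) - 74861)*(-375/2) = ((-140 + 3034) - 74861)*(-375/2) = (2894 - 74861)*(-375/2) = -71967*(-375/2) = 26987625/2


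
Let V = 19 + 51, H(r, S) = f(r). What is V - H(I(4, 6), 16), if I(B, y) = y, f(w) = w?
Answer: 64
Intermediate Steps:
H(r, S) = r
V = 70
V - H(I(4, 6), 16) = 70 - 1*6 = 70 - 6 = 64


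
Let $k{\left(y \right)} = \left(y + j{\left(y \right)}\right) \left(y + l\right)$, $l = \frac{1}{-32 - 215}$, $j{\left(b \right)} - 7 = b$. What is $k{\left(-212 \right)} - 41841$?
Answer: $\frac{11501478}{247} \approx 46565.0$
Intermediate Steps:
$j{\left(b \right)} = 7 + b$
$l = - \frac{1}{247}$ ($l = \frac{1}{-247} = - \frac{1}{247} \approx -0.0040486$)
$k{\left(y \right)} = \left(7 + 2 y\right) \left(- \frac{1}{247} + y\right)$ ($k{\left(y \right)} = \left(y + \left(7 + y\right)\right) \left(y - \frac{1}{247}\right) = \left(7 + 2 y\right) \left(- \frac{1}{247} + y\right)$)
$k{\left(-212 \right)} - 41841 = \left(- \frac{7}{247} + 2 \left(-212\right)^{2} + \frac{1727}{247} \left(-212\right)\right) - 41841 = \left(- \frac{7}{247} + 2 \cdot 44944 - \frac{366124}{247}\right) - 41841 = \left(- \frac{7}{247} + 89888 - \frac{366124}{247}\right) - 41841 = \frac{21836205}{247} - 41841 = \frac{11501478}{247}$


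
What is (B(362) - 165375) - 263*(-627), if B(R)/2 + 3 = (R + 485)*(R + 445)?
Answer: 1366578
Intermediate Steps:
B(R) = -6 + 2*(445 + R)*(485 + R) (B(R) = -6 + 2*((R + 485)*(R + 445)) = -6 + 2*((485 + R)*(445 + R)) = -6 + 2*((445 + R)*(485 + R)) = -6 + 2*(445 + R)*(485 + R))
(B(362) - 165375) - 263*(-627) = ((431644 + 2*362**2 + 1860*362) - 165375) - 263*(-627) = ((431644 + 2*131044 + 673320) - 165375) + 164901 = ((431644 + 262088 + 673320) - 165375) + 164901 = (1367052 - 165375) + 164901 = 1201677 + 164901 = 1366578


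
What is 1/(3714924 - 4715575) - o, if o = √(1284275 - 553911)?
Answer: -1/1000651 - 2*√182591 ≈ -854.61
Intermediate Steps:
o = 2*√182591 (o = √730364 = 2*√182591 ≈ 854.61)
1/(3714924 - 4715575) - o = 1/(3714924 - 4715575) - 2*√182591 = 1/(-1000651) - 2*√182591 = -1/1000651 - 2*√182591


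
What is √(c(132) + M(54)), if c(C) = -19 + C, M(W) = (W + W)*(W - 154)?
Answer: I*√10687 ≈ 103.38*I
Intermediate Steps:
M(W) = 2*W*(-154 + W) (M(W) = (2*W)*(-154 + W) = 2*W*(-154 + W))
√(c(132) + M(54)) = √((-19 + 132) + 2*54*(-154 + 54)) = √(113 + 2*54*(-100)) = √(113 - 10800) = √(-10687) = I*√10687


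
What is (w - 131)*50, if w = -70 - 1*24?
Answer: -11250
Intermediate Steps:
w = -94 (w = -70 - 24 = -94)
(w - 131)*50 = (-94 - 131)*50 = -225*50 = -11250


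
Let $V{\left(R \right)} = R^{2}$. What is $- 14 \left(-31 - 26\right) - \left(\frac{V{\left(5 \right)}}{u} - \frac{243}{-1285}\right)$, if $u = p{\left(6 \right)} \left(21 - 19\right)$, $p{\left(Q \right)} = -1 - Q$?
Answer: $\frac{14384743}{17990} \approx 799.6$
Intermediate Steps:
$u = -14$ ($u = \left(-1 - 6\right) \left(21 - 19\right) = \left(-1 - 6\right) 2 = \left(-7\right) 2 = -14$)
$- 14 \left(-31 - 26\right) - \left(\frac{V{\left(5 \right)}}{u} - \frac{243}{-1285}\right) = - 14 \left(-31 - 26\right) - \left(\frac{5^{2}}{-14} - \frac{243}{-1285}\right) = \left(-14\right) \left(-57\right) - \left(25 \left(- \frac{1}{14}\right) - - \frac{243}{1285}\right) = 798 - \left(- \frac{25}{14} + \frac{243}{1285}\right) = 798 - - \frac{28723}{17990} = 798 + \frac{28723}{17990} = \frac{14384743}{17990}$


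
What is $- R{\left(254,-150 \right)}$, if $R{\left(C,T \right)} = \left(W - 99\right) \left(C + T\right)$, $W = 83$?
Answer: $1664$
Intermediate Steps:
$R{\left(C,T \right)} = - 16 C - 16 T$ ($R{\left(C,T \right)} = \left(83 - 99\right) \left(C + T\right) = - 16 \left(C + T\right) = - 16 C - 16 T$)
$- R{\left(254,-150 \right)} = - (\left(-16\right) 254 - -2400) = - (-4064 + 2400) = \left(-1\right) \left(-1664\right) = 1664$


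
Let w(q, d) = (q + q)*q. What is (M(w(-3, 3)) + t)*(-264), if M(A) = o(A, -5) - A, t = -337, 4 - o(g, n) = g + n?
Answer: 96096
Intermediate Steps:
o(g, n) = 4 - g - n (o(g, n) = 4 - (g + n) = 4 + (-g - n) = 4 - g - n)
w(q, d) = 2*q**2 (w(q, d) = (2*q)*q = 2*q**2)
M(A) = 9 - 2*A (M(A) = (4 - A - 1*(-5)) - A = (4 - A + 5) - A = (9 - A) - A = 9 - 2*A)
(M(w(-3, 3)) + t)*(-264) = ((9 - 4*(-3)**2) - 337)*(-264) = ((9 - 4*9) - 337)*(-264) = ((9 - 2*18) - 337)*(-264) = ((9 - 36) - 337)*(-264) = (-27 - 337)*(-264) = -364*(-264) = 96096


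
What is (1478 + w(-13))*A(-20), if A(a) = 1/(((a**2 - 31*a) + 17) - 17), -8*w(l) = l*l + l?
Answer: 2917/2040 ≈ 1.4299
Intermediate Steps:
w(l) = -l/8 - l**2/8 (w(l) = -(l*l + l)/8 = -(l**2 + l)/8 = -(l + l**2)/8 = -l/8 - l**2/8)
A(a) = 1/(a**2 - 31*a) (A(a) = 1/((17 + a**2 - 31*a) - 17) = 1/(a**2 - 31*a))
(1478 + w(-13))*A(-20) = (1478 - 1/8*(-13)*(1 - 13))*(1/((-20)*(-31 - 20))) = (1478 - 1/8*(-13)*(-12))*(-1/20/(-51)) = (1478 - 39/2)*(-1/20*(-1/51)) = (2917/2)*(1/1020) = 2917/2040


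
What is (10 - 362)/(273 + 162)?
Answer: -352/435 ≈ -0.80920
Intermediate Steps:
(10 - 362)/(273 + 162) = -352/435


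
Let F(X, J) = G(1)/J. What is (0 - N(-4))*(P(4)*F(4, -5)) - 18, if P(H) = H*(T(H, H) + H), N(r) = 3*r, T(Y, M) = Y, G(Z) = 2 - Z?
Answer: -474/5 ≈ -94.800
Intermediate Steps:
P(H) = 2*H² (P(H) = H*(H + H) = H*(2*H) = 2*H²)
F(X, J) = 1/J (F(X, J) = (2 - 1*1)/J = (2 - 1)/J = 1/J)
(0 - N(-4))*(P(4)*F(4, -5)) - 18 = (0 - 3*(-4))*((2*4²)/(-5)) - 18 = (0 - 1*(-12))*((2*16)*(-⅕)) - 18 = (0 + 12)*(32*(-⅕)) - 18 = 12*(-32/5) - 18 = -384/5 - 18 = -474/5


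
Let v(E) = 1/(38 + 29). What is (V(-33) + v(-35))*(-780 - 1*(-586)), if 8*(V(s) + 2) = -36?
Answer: 84293/67 ≈ 1258.1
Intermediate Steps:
V(s) = -13/2 (V(s) = -2 + (⅛)*(-36) = -2 - 9/2 = -13/2)
v(E) = 1/67
(V(-33) + v(-35))*(-780 - 1*(-586)) = (-13/2 + 1/67)*(-780 - 1*(-586)) = -869*(-780 + 586)/134 = -869/134*(-194) = 84293/67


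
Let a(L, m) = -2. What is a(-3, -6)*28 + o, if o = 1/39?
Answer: -2183/39 ≈ -55.974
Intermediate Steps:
o = 1/39 ≈ 0.025641
a(-3, -6)*28 + o = -2*28 + 1/39 = -56 + 1/39 = -2183/39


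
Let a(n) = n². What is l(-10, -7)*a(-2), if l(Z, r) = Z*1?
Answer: -40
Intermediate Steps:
l(Z, r) = Z
l(-10, -7)*a(-2) = -10*(-2)² = -10*4 = -40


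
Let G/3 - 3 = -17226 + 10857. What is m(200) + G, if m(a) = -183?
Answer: -19281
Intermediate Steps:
G = -19098 (G = 9 + 3*(-17226 + 10857) = 9 + 3*(-6369) = 9 - 19107 = -19098)
m(200) + G = -183 - 19098 = -19281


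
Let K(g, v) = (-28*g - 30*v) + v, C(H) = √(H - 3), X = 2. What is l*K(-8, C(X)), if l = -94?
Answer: -21056 + 2726*I ≈ -21056.0 + 2726.0*I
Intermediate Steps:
C(H) = √(-3 + H)
K(g, v) = -29*v - 28*g (K(g, v) = (-30*v - 28*g) + v = -29*v - 28*g)
l*K(-8, C(X)) = -94*(-29*√(-3 + 2) - 28*(-8)) = -94*(-29*I + 224) = -94*(224 - 29*I) = -21056 + 2726*I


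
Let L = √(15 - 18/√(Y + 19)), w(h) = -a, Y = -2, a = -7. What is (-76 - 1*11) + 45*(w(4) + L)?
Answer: 228 + 45*√(4335 - 306*√17)/17 ≈ 374.75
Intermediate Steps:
w(h) = 7 (w(h) = -1*(-7) = 7)
L = √(15 - 18*√17/17) (L = √(15 - 18/√(-2 + 19)) = √(15 - 18*√17/17) ≈ 3.2610)
(-76 - 1*11) + 45*(w(4) + L) = (-76 - 1*11) + 45*(7 + √(4335 - 306*√17)/17) = (-76 - 11) + (315 + 45*√(4335 - 306*√17)/17) = -87 + (315 + 45*√(4335 - 306*√17)/17) = 228 + 45*√(4335 - 306*√17)/17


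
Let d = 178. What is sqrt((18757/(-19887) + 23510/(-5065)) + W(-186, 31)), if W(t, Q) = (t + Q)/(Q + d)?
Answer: 2*I*sqrt(28038260964783268815)/4210415979 ≈ 2.5152*I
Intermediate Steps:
W(t, Q) = (Q + t)/(178 + Q) (W(t, Q) = (t + Q)/(Q + 178) = (Q + t)/(178 + Q))
sqrt((18757/(-19887) + 23510/(-5065)) + W(-186, 31)) = sqrt((18757/(-19887) + 23510/(-5065)) + (31 - 186)/(178 + 31)) = sqrt((18757*(-1/19887) + 23510*(-1/5065)) - 155/209) = sqrt((-18757/19887 - 4702/1013) + (1/209)*(-155)) = sqrt(-112509515/20145531 - 155/209) = sqrt(-26637045940/4210415979) = 2*I*sqrt(28038260964783268815)/4210415979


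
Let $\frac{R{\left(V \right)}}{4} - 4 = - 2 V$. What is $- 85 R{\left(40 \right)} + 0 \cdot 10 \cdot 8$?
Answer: $25840$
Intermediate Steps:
$R{\left(V \right)} = 16 - 8 V$ ($R{\left(V \right)} = 16 + 4 \left(- 2 V\right) = 16 - 8 V$)
$- 85 R{\left(40 \right)} + 0 \cdot 10 \cdot 8 = - 85 \left(16 - 320\right) + 0 \cdot 10 \cdot 8 = - 85 \left(16 - 320\right) + 0 \cdot 8 = \left(-85\right) \left(-304\right) + 0 = 25840 + 0 = 25840$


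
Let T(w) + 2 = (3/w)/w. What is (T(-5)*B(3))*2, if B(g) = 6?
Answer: -564/25 ≈ -22.560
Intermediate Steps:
T(w) = -2 + 3/w² (T(w) = -2 + (3/w)/w = -2 + 3/w²)
(T(-5)*B(3))*2 = ((-2 + 3/(-5)²)*6)*2 = ((-2 + 3*(1/25))*6)*2 = ((-2 + 3/25)*6)*2 = -47/25*6*2 = -282/25*2 = -564/25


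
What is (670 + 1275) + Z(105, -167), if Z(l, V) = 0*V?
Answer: 1945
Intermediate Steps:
Z(l, V) = 0
(670 + 1275) + Z(105, -167) = (670 + 1275) + 0 = 1945 + 0 = 1945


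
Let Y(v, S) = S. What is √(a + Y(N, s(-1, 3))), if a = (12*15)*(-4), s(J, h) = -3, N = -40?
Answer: I*√723 ≈ 26.889*I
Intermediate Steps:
a = -720 (a = 180*(-4) = -720)
√(a + Y(N, s(-1, 3))) = √(-720 - 3) = √(-723) = I*√723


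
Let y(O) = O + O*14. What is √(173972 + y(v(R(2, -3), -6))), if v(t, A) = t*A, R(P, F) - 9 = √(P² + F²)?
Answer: √(173162 - 90*√13) ≈ 415.74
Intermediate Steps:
R(P, F) = 9 + √(F² + P²) (R(P, F) = 9 + √(P² + F²) = 9 + √(F² + P²))
v(t, A) = A*t
y(O) = 15*O (y(O) = O + 14*O = 15*O)
√(173972 + y(v(R(2, -3), -6))) = √(173972 + 15*(-6*(9 + √((-3)² + 2²)))) = √(173972 + 15*(-6*(9 + √(9 + 4)))) = √(173972 + 15*(-6*(9 + √13))) = √(173972 + 15*(-54 - 6*√13)) = √(173972 + (-810 - 90*√13)) = √(173162 - 90*√13)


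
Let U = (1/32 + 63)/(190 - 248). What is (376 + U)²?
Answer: 484191913921/3444736 ≈ 1.4056e+5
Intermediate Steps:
U = -2017/1856 (U = (1/32 + 63)/(-58) = (2017/32)*(-1/58) = -2017/1856 ≈ -1.0867)
(376 + U)² = (376 - 2017/1856)² = (695839/1856)² = 484191913921/3444736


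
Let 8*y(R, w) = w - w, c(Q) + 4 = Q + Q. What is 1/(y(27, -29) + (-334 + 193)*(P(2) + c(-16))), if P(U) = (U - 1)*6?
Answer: 1/4230 ≈ 0.00023641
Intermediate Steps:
c(Q) = -4 + 2*Q (c(Q) = -4 + (Q + Q) = -4 + 2*Q)
y(R, w) = 0 (y(R, w) = (w - w)/8 = (⅛)*0 = 0)
P(U) = -6 + 6*U (P(U) = (-1 + U)*6 = -6 + 6*U)
1/(y(27, -29) + (-334 + 193)*(P(2) + c(-16))) = 1/(0 + (-334 + 193)*((-6 + 6*2) + (-4 + 2*(-16)))) = 1/(0 - 141*((-6 + 12) + (-4 - 32))) = 1/(0 - 141*(6 - 36)) = 1/(0 - 141*(-30)) = 1/(0 + 4230) = 1/4230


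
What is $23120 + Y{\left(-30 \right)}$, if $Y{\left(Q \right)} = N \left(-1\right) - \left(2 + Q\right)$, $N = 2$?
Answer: $23146$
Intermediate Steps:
$Y{\left(Q \right)} = -4 - Q$ ($Y{\left(Q \right)} = 2 \left(-1\right) - \left(2 + Q\right) = -2 - \left(2 + Q\right) = -4 - Q$)
$23120 + Y{\left(-30 \right)} = 23120 - -26 = 23120 + \left(-4 + 30\right) = 23120 + 26 = 23146$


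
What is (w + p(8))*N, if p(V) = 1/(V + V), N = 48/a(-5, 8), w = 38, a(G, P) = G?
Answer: -1827/5 ≈ -365.40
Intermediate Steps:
N = -48/5 (N = 48/(-5) = 48*(-1/5) = -48/5 ≈ -9.6000)
p(V) = 1/(2*V)
(w + p(8))*N = (38 + (1/2)/8)*(-48/5) = (38 + (1/2)*(1/8))*(-48/5) = (38 + 1/16)*(-48/5) = (609/16)*(-48/5) = -1827/5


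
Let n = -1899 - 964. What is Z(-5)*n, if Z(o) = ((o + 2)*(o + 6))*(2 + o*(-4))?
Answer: 188958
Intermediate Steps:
Z(o) = (2 + o)*(2 - 4*o)*(6 + o) (Z(o) = ((2 + o)*(6 + o))*(2 - 4*o) = (2 + o)*(2 - 4*o)*(6 + o))
n = -2863
Z(-5)*n = (24 - 32*(-5) - 30*(-5)² - 4*(-5)³)*(-2863) = (24 + 160 - 30*25 - 4*(-125))*(-2863) = (24 + 160 - 750 + 500)*(-2863) = -66*(-2863) = 188958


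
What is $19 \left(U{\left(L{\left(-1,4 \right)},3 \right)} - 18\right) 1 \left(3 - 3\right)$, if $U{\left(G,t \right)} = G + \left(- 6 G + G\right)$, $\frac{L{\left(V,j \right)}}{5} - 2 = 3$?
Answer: $0$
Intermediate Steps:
$L{\left(V,j \right)} = 25$ ($L{\left(V,j \right)} = 10 + 5 \cdot 3 = 10 + 15 = 25$)
$U{\left(G,t \right)} = - 4 G$ ($U{\left(G,t \right)} = G - 5 G = - 4 G$)
$19 \left(U{\left(L{\left(-1,4 \right)},3 \right)} - 18\right) 1 \left(3 - 3\right) = 19 \left(\left(-4\right) 25 - 18\right) 1 \left(3 - 3\right) = 19 \left(-100 - 18\right) 1 \cdot 0 = 19 \left(\left(-118\right) 0\right) = 19 \cdot 0 = 0$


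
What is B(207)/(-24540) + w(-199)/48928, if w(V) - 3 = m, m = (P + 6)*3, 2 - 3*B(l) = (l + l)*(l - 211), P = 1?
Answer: -2479867/112564980 ≈ -0.022031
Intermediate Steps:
B(l) = 2/3 - 2*l*(-211 + l)/3 (B(l) = 2/3 - (l + l)*(l - 211)/3 = 2/3 - 2*l*(-211 + l)/3)
m = 21 (m = (1 + 6)*3 = 7*3 = 21)
w(V) = 24 (w(V) = 3 + 21 = 24)
B(207)/(-24540) + w(-199)/48928 = (2/3 - 2/3*207**2 + (422/3)*207)/(-24540) + 24/48928 = (2/3 - 2/3*42849 + 29118)*(-1/24540) + 24*(1/48928) = (2/3 - 28566 + 29118)*(-1/24540) + 3/6116 = (1658/3)*(-1/24540) + 3/6116 = -829/36810 + 3/6116 = -2479867/112564980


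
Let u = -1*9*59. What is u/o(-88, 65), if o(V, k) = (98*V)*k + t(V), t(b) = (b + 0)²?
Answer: 59/61424 ≈ 0.00096054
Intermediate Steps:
t(b) = b²
o(V, k) = V² + 98*V*k (o(V, k) = (98*V)*k + V² = 98*V*k + V² = V² + 98*V*k)
u = -531 (u = -9*59 = -531)
u/o(-88, 65) = -531*(-1/(88*(-88 + 98*65))) = -531*(-1/(88*(-88 + 6370))) = -531/((-88*6282)) = -531/(-552816) = -531*(-1/552816) = 59/61424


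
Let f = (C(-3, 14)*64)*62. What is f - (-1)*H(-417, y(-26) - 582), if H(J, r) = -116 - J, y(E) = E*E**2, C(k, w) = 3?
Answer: 12205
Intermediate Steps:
y(E) = E**3
f = 11904 (f = (3*64)*62 = 192*62 = 11904)
f - (-1)*H(-417, y(-26) - 582) = 11904 - (-1)*(-116 - 1*(-417)) = 11904 - (-1)*(-116 + 417) = 11904 - (-1)*301 = 11904 - 1*(-301) = 11904 + 301 = 12205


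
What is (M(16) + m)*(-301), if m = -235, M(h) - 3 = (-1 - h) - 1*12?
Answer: 78561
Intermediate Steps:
M(h) = -10 - h (M(h) = 3 + ((-1 - h) - 1*12) = 3 + ((-1 - h) - 12) = 3 + (-13 - h) = -10 - h)
(M(16) + m)*(-301) = ((-10 - 1*16) - 235)*(-301) = ((-10 - 16) - 235)*(-301) = (-26 - 235)*(-301) = -261*(-301) = 78561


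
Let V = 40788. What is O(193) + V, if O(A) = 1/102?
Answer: 4160377/102 ≈ 40788.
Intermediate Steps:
O(A) = 1/102
O(193) + V = 1/102 + 40788 = 4160377/102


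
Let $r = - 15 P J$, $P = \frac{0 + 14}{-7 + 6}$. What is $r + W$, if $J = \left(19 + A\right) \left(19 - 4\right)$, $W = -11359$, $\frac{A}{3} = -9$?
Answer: $-36559$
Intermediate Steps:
$A = -27$ ($A = 3 \left(-9\right) = -27$)
$P = -14$ ($P = \frac{14}{-1} = 14 \left(-1\right) = -14$)
$J = -120$ ($J = \left(19 - 27\right) \left(19 - 4\right) = \left(-8\right) 15 = -120$)
$r = -25200$ ($r = \left(-15\right) \left(-14\right) \left(-120\right) = 210 \left(-120\right) = -25200$)
$r + W = -25200 - 11359 = -36559$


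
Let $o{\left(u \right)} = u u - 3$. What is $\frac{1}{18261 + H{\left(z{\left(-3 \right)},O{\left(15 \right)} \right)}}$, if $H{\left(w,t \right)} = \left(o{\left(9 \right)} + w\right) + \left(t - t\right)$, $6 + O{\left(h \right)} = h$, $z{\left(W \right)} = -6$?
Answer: $\frac{1}{18333} \approx 5.4546 \cdot 10^{-5}$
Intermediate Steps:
$o{\left(u \right)} = -3 + u^{2}$ ($o{\left(u \right)} = u^{2} - 3 = -3 + u^{2}$)
$O{\left(h \right)} = -6 + h$
$H{\left(w,t \right)} = 78 + w$ ($H{\left(w,t \right)} = \left(\left(-3 + 9^{2}\right) + w\right) + \left(t - t\right) = \left(\left(-3 + 81\right) + w\right) + 0 = \left(78 + w\right) + 0 = 78 + w$)
$\frac{1}{18261 + H{\left(z{\left(-3 \right)},O{\left(15 \right)} \right)}} = \frac{1}{18261 + \left(78 - 6\right)} = \frac{1}{18261 + 72} = \frac{1}{18333}$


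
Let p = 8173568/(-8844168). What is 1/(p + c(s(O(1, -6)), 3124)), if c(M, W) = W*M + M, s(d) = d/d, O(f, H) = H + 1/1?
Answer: 1105521/3453731429 ≈ 0.00032009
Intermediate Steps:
p = -1021696/1105521 (p = 8173568*(-1/8844168) = -1021696/1105521 ≈ -0.92418)
O(f, H) = 1 + H (O(f, H) = H + 1 = 1 + H)
s(d) = 1
c(M, W) = M + M*W (c(M, W) = M*W + M = M + M*W)
1/(p + c(s(O(1, -6)), 3124)) = 1/(-1021696/1105521 + 1*(1 + 3124)) = 1/(-1021696/1105521 + 1*3125) = 1/(-1021696/1105521 + 3125) = 1/(3453731429/1105521) = 1105521/3453731429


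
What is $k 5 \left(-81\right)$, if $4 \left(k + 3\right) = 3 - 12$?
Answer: $\frac{8505}{4} \approx 2126.3$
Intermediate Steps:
$k = - \frac{21}{4}$ ($k = -3 + \frac{3 - 12}{4} = -3 + \frac{1}{4} \left(-9\right) = -3 - \frac{9}{4} = - \frac{21}{4} \approx -5.25$)
$k 5 \left(-81\right) = - \frac{21 \cdot 5 \left(-81\right)}{4} = \left(- \frac{21}{4}\right) \left(-405\right) = \frac{8505}{4}$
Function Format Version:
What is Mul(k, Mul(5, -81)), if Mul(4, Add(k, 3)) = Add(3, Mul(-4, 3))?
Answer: Rational(8505, 4) ≈ 2126.3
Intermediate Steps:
k = Rational(-21, 4) (k = Add(-3, Mul(Rational(1, 4), Add(3, Mul(-4, 3)))) = Add(-3, Mul(Rational(1, 4), Add(3, -12))) = Add(-3, Mul(Rational(1, 4), -9)) = Add(-3, Rational(-9, 4)) = Rational(-21, 4) ≈ -5.2500)
Mul(k, Mul(5, -81)) = Mul(Rational(-21, 4), Mul(5, -81)) = Mul(Rational(-21, 4), -405) = Rational(8505, 4)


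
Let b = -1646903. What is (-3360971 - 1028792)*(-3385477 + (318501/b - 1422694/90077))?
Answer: 169590520934259957326046/11411390887 ≈ 1.4862e+13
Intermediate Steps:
(-3360971 - 1028792)*(-3385477 + (318501/b - 1422694/90077)) = (-3360971 - 1028792)*(-3385477 + (318501/(-1646903) - 1422694/90077)) = -4389763*(-3385477 + (318501*(-1/1646903) - 1422694*1/90077)) = -4389763*(-3385477 + (-318501/1646903 - 109438/6929)) = -4389763*(-3385477 - 182440663943/11411390887) = -4389763*(-38633183826612042/11411390887) = 169590520934259957326046/11411390887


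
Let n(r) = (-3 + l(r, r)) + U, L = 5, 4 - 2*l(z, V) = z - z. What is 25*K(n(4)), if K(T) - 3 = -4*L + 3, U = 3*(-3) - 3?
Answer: -350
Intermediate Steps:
l(z, V) = 2 (l(z, V) = 2 - (z - z)/2 = 2 - 1/2*0 = 2 + 0 = 2)
U = -12 (U = -9 - 3 = -12)
n(r) = -13 (n(r) = (-3 + 2) - 12 = -1 - 12 = -13)
K(T) = -14 (K(T) = 3 + (-4*5 + 3) = 3 + (-20 + 3) = 3 - 17 = -14)
25*K(n(4)) = 25*(-14) = -350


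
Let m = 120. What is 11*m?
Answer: 1320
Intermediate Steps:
11*m = 11*120 = 1320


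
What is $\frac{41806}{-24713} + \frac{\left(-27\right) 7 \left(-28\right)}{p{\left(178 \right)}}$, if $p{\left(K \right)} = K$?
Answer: $\frac{61669864}{2199457} \approx 28.039$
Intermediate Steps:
$\frac{41806}{-24713} + \frac{\left(-27\right) 7 \left(-28\right)}{p{\left(178 \right)}} = \frac{41806}{-24713} + \frac{\left(-27\right) 7 \left(-28\right)}{178} = 41806 \left(- \frac{1}{24713}\right) + \left(-189\right) \left(-28\right) \frac{1}{178} = - \frac{41806}{24713} + 5292 \cdot \frac{1}{178} = - \frac{41806}{24713} + \frac{2646}{89} = \frac{61669864}{2199457}$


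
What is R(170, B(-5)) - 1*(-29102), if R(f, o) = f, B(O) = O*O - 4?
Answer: 29272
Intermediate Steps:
B(O) = -4 + O² (B(O) = O² - 4 = -4 + O²)
R(170, B(-5)) - 1*(-29102) = 170 - 1*(-29102) = 170 + 29102 = 29272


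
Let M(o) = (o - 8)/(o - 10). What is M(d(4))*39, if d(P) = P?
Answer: 26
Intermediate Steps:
M(o) = (-8 + o)/(-10 + o)
M(d(4))*39 = ((-8 + 4)/(-10 + 4))*39 = (-4/(-6))*39 = -⅙*(-4)*39 = (⅔)*39 = 26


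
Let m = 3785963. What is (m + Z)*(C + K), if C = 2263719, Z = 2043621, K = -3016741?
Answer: -4389805002848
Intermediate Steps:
(m + Z)*(C + K) = (3785963 + 2043621)*(2263719 - 3016741) = 5829584*(-753022) = -4389805002848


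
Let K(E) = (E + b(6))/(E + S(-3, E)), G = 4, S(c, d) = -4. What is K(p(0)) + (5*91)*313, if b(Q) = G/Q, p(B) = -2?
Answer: 1281737/9 ≈ 1.4242e+5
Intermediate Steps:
b(Q) = 4/Q
K(E) = (2/3 + E)/(-4 + E) (K(E) = (E + 4/6)/(E - 4) = (E + 4*(1/6))/(-4 + E) = (E + 2/3)/(-4 + E) = (2/3 + E)/(-4 + E))
K(p(0)) + (5*91)*313 = (2/3 - 2)/(-4 - 2) + (5*91)*313 = -4/3/(-6) + 455*313 = -1/6*(-4/3) + 142415 = 2/9 + 142415 = 1281737/9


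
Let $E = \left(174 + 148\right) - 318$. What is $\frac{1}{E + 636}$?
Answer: $\frac{1}{640} \approx 0.0015625$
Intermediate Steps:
$E = 4$ ($E = 322 - 318 = 4$)
$\frac{1}{E + 636} = \frac{1}{4 + 636} = \frac{1}{640}$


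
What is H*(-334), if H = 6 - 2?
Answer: -1336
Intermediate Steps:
H = 4
H*(-334) = 4*(-334) = -1336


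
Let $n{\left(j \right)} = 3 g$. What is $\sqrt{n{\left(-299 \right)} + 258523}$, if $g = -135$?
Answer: $\sqrt{258118} \approx 508.05$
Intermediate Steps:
$n{\left(j \right)} = -405$ ($n{\left(j \right)} = 3 \left(-135\right) = -405$)
$\sqrt{n{\left(-299 \right)} + 258523} = \sqrt{-405 + 258523} = \sqrt{258118}$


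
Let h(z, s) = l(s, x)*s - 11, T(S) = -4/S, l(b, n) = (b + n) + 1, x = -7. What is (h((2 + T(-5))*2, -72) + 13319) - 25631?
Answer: -6707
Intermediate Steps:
l(b, n) = 1 + b + n
h(z, s) = -11 + s*(-6 + s) (h(z, s) = (1 + s - 7)*s - 11 = (-6 + s)*s - 11 = s*(-6 + s) - 11 = -11 + s*(-6 + s))
(h((2 + T(-5))*2, -72) + 13319) - 25631 = ((-11 - 72*(-6 - 72)) + 13319) - 25631 = ((-11 - 72*(-78)) + 13319) - 25631 = ((-11 + 5616) + 13319) - 25631 = (5605 + 13319) - 25631 = 18924 - 25631 = -6707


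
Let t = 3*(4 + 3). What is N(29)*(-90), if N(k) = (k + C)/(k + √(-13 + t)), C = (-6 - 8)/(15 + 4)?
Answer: -1401570/15827 + 96660*√2/15827 ≈ -79.919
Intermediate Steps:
t = 21 (t = 3*7 = 21)
C = -14/19 ≈ -0.73684
N(k) = (-14/19 + k)/(k + 2*√2) (N(k) = (k - 14/19)/(k + √(-13 + 21)) = (-14/19 + k)/(k + √8) = (-14/19 + k)/(k + 2*√2))
N(29)*(-90) = ((-14/19 + 29)/(29 + 2*√2))*(-90) = ((537/19)/(29 + 2*√2))*(-90) = (537/(19*(29 + 2*√2)))*(-90) = -48330/(19*(29 + 2*√2))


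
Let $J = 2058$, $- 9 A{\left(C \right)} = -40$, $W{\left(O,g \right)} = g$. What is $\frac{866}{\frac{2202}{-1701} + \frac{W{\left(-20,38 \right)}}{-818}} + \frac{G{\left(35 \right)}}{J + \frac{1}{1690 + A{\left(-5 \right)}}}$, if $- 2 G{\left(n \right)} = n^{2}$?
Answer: $- \frac{6305792848904857}{9759923224311} \approx -646.09$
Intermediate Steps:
$A{\left(C \right)} = \frac{40}{9}$ ($A{\left(C \right)} = \left(- \frac{1}{9}\right) \left(-40\right) = \frac{40}{9}$)
$G{\left(n \right)} = - \frac{n^{2}}{2}$
$\frac{866}{\frac{2202}{-1701} + \frac{W{\left(-20,38 \right)}}{-818}} + \frac{G{\left(35 \right)}}{J + \frac{1}{1690 + A{\left(-5 \right)}}} = \frac{866}{\frac{2202}{-1701} + \frac{38}{-818}} + \frac{\left(- \frac{1}{2}\right) 35^{2}}{2058 + \frac{1}{1690 + \frac{40}{9}}} = \frac{866}{2202 \left(- \frac{1}{1701}\right) + 38 \left(- \frac{1}{818}\right)} + \frac{\left(- \frac{1}{2}\right) 1225}{2058 + \frac{1}{\frac{15250}{9}}} = \frac{866}{- \frac{734}{567} - \frac{19}{409}} - \frac{1225}{2 \left(2058 + \frac{9}{15250}\right)} = \frac{866}{- \frac{310979}{231903}} - \frac{1225}{2 \cdot \frac{31384509}{15250}} = 866 \left(- \frac{231903}{310979}\right) - \frac{9340625}{31384509} = - \frac{200827998}{310979} - \frac{9340625}{31384509} = - \frac{6305792848904857}{9759923224311}$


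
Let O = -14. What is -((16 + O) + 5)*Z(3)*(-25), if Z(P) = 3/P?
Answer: 175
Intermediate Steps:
-((16 + O) + 5)*Z(3)*(-25) = -((16 - 14) + 5)*(3/3)*(-25) = -(2 + 5)*(3*(⅓))*(-25) = -7*1*(-25) = -7*(-25) = -1*(-175) = 175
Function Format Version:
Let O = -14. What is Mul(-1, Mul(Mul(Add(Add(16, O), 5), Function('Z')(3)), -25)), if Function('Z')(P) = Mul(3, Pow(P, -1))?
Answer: 175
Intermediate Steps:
Mul(-1, Mul(Mul(Add(Add(16, O), 5), Function('Z')(3)), -25)) = Mul(-1, Mul(Mul(Add(Add(16, -14), 5), Mul(3, Pow(3, -1))), -25)) = Mul(-1, Mul(Mul(Add(2, 5), Mul(3, Rational(1, 3))), -25)) = Mul(-1, Mul(Mul(7, 1), -25)) = Mul(-1, Mul(7, -25)) = Mul(-1, -175) = 175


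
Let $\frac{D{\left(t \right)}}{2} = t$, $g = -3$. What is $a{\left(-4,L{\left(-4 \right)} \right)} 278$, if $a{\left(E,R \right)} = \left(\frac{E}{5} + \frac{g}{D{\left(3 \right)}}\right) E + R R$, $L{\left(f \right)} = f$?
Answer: $\frac{29468}{5} \approx 5893.6$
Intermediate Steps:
$D{\left(t \right)} = 2 t$
$a{\left(E,R \right)} = R^{2} + E \left(- \frac{1}{2} + \frac{E}{5}\right)$ ($a{\left(E,R \right)} = \left(\frac{E}{5} - \frac{3}{2 \cdot 3}\right) E + R R = \left(E \frac{1}{5} - \frac{3}{6}\right) E + R^{2} = \left(\frac{E}{5} - \frac{1}{2}\right) E + R^{2} = \left(- \frac{1}{2} + \frac{E}{5}\right) E + R^{2} = E \left(- \frac{1}{2} + \frac{E}{5}\right) + R^{2} = R^{2} + E \left(- \frac{1}{2} + \frac{E}{5}\right)$)
$a{\left(-4,L{\left(-4 \right)} \right)} 278 = \left(\left(-4\right)^{2} - -2 + \frac{\left(-4\right)^{2}}{5}\right) 278 = \left(16 + 2 + \frac{1}{5} \cdot 16\right) 278 = \left(16 + 2 + \frac{16}{5}\right) 278 = \frac{106}{5} \cdot 278 = \frac{29468}{5}$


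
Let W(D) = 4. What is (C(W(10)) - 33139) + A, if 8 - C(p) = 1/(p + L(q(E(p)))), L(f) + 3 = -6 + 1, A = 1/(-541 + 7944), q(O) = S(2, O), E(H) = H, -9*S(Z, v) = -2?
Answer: -981067765/29612 ≈ -33131.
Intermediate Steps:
S(Z, v) = 2/9 (S(Z, v) = -⅑*(-2) = 2/9)
q(O) = 2/9
A = 1/7403 ≈ 0.00013508
L(f) = -8 (L(f) = -3 + (-6 + 1) = -3 - 5 = -8)
C(p) = 8 - 1/(-8 + p) (C(p) = 8 - 1/(p - 8) = 8 - 1/(-8 + p))
(C(W(10)) - 33139) + A = ((-65 + 8*4)/(-8 + 4) - 33139) + 1/7403 = ((-65 + 32)/(-4) - 33139) + 1/7403 = (-¼*(-33) - 33139) + 1/7403 = (33/4 - 33139) + 1/7403 = -132523/4 + 1/7403 = -981067765/29612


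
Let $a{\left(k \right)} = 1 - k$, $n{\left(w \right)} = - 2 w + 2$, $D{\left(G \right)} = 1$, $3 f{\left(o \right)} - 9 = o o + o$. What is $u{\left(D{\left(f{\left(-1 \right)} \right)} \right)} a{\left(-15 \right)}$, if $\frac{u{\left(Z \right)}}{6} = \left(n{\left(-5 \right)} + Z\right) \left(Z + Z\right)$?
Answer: $2496$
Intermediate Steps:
$f{\left(o \right)} = 3 + \frac{o}{3} + \frac{o^{2}}{3}$ ($f{\left(o \right)} = 3 + \frac{o o + o}{3} = 3 + \frac{o^{2} + o}{3} = 3 + \frac{o + o^{2}}{3} = 3 + \left(\frac{o}{3} + \frac{o^{2}}{3}\right) = 3 + \frac{o}{3} + \frac{o^{2}}{3}$)
$n{\left(w \right)} = 2 - 2 w$
$u{\left(Z \right)} = 12 Z \left(12 + Z\right)$ ($u{\left(Z \right)} = 6 \left(\left(2 - -10\right) + Z\right) \left(Z + Z\right) = 6 \left(\left(2 + 10\right) + Z\right) 2 Z = 6 \left(12 + Z\right) 2 Z = 6 \cdot 2 Z \left(12 + Z\right) = 12 Z \left(12 + Z\right)$)
$u{\left(D{\left(f{\left(-1 \right)} \right)} \right)} a{\left(-15 \right)} = 12 \cdot 1 \left(12 + 1\right) \left(1 - -15\right) = 12 \cdot 1 \cdot 13 \left(1 + 15\right) = 156 \cdot 16 = 2496$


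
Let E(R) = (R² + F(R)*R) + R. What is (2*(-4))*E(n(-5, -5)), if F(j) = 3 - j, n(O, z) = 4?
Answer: -128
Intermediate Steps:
E(R) = R + R² + R*(3 - R) (E(R) = (R² + (3 - R)*R) + R = (R² + R*(3 - R)) + R = R + R² + R*(3 - R))
(2*(-4))*E(n(-5, -5)) = (2*(-4))*(4*4) = -8*16 = -128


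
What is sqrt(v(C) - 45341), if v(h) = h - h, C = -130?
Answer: I*sqrt(45341) ≈ 212.93*I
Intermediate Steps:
v(h) = 0
sqrt(v(C) - 45341) = sqrt(0 - 45341) = sqrt(-45341) = I*sqrt(45341)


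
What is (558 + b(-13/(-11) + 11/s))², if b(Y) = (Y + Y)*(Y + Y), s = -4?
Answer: 75533177889/234256 ≈ 3.2244e+5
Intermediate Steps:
b(Y) = 4*Y² (b(Y) = (2*Y)*(2*Y) = 4*Y²)
(558 + b(-13/(-11) + 11/s))² = (558 + 4*(-13/(-11) + 11/(-4))²)² = (558 + 4*(-13*(-1/11) + 11*(-¼))²)² = (558 + 4*(13/11 - 11/4)²)² = (558 + 4*(-69/44)²)² = (558 + 4*(4761/1936))² = (558 + 4761/484)² = (274833/484)² = 75533177889/234256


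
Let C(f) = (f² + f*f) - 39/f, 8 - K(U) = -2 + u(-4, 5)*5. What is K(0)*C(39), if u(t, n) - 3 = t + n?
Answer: -30410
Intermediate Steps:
u(t, n) = 3 + n + t (u(t, n) = 3 + (t + n) = 3 + (n + t) = 3 + n + t)
K(U) = -10 (K(U) = 8 - (-2 + (3 + 5 - 4)*5) = 8 - (-2 + 4*5) = 8 - (-2 + 20) = 8 - 1*18 = 8 - 18 = -10)
C(f) = -39/f + 2*f² (C(f) = (f² + f²) - 39/f = 2*f² - 39/f = -39/f + 2*f²)
K(0)*C(39) = -10*(-39 + 2*39³)/39 = -10*(-39 + 2*59319)/39 = -10*(-39 + 118638)/39 = -10*118599/39 = -10*3041 = -30410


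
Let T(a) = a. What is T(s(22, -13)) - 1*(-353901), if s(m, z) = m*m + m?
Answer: 354407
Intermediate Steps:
s(m, z) = m + m**2 (s(m, z) = m**2 + m = m + m**2)
T(s(22, -13)) - 1*(-353901) = 22*(1 + 22) - 1*(-353901) = 22*23 + 353901 = 506 + 353901 = 354407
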